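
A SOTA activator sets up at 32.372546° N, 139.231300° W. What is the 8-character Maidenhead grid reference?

CM02ji29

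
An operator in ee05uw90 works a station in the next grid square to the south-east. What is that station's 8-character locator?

EE05vv09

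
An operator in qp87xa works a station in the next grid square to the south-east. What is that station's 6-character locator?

QP96ax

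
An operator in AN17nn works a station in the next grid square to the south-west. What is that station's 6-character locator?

AN17mm

Longitude subsquare n = 13; −1 → 12 = m.
Latitude subsquare n = 13; −1 → 12 = m.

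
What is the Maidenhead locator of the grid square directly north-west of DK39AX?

Longitude subsquare a = 0; −1 → -1, wraps to 23 = x, carry into square.
Longitude square 3; −1 → 2.
Latitude subsquare x = 23; +1 → 24, wraps to 0 = a, carry into square.
Latitude square 9; +1 → 10, wraps to 0, carry into field.
Latitude field K = 10; +1 → 11 = L.

DL20xa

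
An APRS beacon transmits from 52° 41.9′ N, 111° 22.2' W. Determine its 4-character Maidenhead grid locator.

DO42

Offset from 180°W / 90°S: lon 68.63°, lat 142.70°.
Field (20°×10°, letters A–R): 68.63/20 → 3 → D, 142.70/10 → 14 → O; chars DO.
Square (2°×1°, digits 0–9): 8.63/2 → 4, 2.70/1 → 2; chars 42.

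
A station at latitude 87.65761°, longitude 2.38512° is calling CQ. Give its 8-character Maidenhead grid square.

Offset from 180°W / 90°S: lon 182.38512°, lat 177.65761°.
Field: 182.38512/20 → 9 → J, 177.65761/10 → 17 → R; chars JR.
Square: 2.38512/2 → 1, 7.65761/1 → 7; chars 17.
Subsquare: 0.38512/0.0833333 → 4 → e, 0.65761/0.0416667 → 15 → p; chars ep.
Extended square: 0.05179/0.00833333 → 6, 0.03261/0.00416667 → 7; chars 67.

JR17ep67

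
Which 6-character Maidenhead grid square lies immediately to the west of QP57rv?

QP57qv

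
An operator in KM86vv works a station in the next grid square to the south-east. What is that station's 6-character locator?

Longitude subsquare v = 21; +1 → 22 = w.
Latitude subsquare v = 21; −1 → 20 = u.

KM86wu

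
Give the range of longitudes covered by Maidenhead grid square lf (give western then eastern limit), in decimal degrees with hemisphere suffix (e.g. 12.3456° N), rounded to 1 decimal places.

40.0° E, 60.0° E

Field L=11, F=5: +11·20° lon, +5·10° lat → SW at lon 40°, lat -40°.
Cell spans 20° lon × 10° lat.
west 40.0° E, east 60.0° E.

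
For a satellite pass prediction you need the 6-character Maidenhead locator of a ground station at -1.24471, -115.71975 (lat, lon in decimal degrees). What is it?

DI28ds

Offset from 180°W / 90°S: lon 64.2802°, lat 88.7553°.
Field: lon ⌊64.2802/20⌋ = 3 → D; lat ⌊88.7553/10⌋ = 8 → I.
Square: lon ⌊4.2802/2⌋ = 2; lat ⌊8.7553/1⌋ = 8.
Subsquare: lon ⌊0.2802/0.0833333⌋ = 3 → d; lat ⌊0.7553/0.0416667⌋ = 18 → s.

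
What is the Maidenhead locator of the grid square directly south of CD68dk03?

CD68dk02

Latitude extended square 3; −1 → 2.
The longitude characters are unchanged.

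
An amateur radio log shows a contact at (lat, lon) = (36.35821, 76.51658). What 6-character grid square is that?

MM86gi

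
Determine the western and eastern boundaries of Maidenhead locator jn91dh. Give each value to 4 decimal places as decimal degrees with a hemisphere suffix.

18.2500° E, 18.3333° E

Field J=9, N=13: +9·20° lon, +13·10° lat → SW at lon 0°, lat 40°.
Square 9, 1: +9·2° lon, +1·1° lat → SW at lon 18°, lat 41°.
Subsquare d=3, h=7: +3·0.0833333° lon, +7·0.0416667° lat → SW at lon 18.25°, lat 41.2917°.
Cell spans 0.0833333° lon × 0.0416667° lat.
west 18.2500° E, east 18.3333° E.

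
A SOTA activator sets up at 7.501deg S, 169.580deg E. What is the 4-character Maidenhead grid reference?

RI42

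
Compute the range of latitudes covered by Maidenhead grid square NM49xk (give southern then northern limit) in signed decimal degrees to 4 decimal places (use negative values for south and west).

39.4167, 39.4583

Field N=13, M=12: +13·20° lon, +12·10° lat → SW at lon 80°, lat 30°.
Square 4, 9: +4·2° lon, +9·1° lat → SW at lon 88°, lat 39°.
Subsquare x=23, k=10: +23·0.0833333° lon, +10·0.0416667° lat → SW at lon 89.9167°, lat 39.4167°.
Cell spans 0.0833333° lon × 0.0416667° lat.
south 39.4167, north 39.4583.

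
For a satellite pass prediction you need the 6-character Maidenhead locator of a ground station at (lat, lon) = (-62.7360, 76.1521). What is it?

MC87bg

Offset from 180°W / 90°S: lon 256.1521°, lat 27.2640°.
Field: 256.1521/20 → 12 → M, 27.2640/10 → 2 → C; chars MC.
Square: 16.1521/2 → 8, 7.2640/1 → 7; chars 87.
Subsquare: 0.1521/0.0833333 → 1 → b, 0.2640/0.0416667 → 6 → g; chars bg.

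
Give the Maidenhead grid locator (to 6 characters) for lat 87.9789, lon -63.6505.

Offset from 180°W / 90°S: lon 116.3495°, lat 177.9789°.
Field (20°×10°, letters A–R): lon ⌊116.3495/20⌋ = 5 → F; lat ⌊177.9789/10⌋ = 17 → R.
Square (2°×1°, digits 0–9): lon ⌊16.3495/2⌋ = 8; lat ⌊7.9789/1⌋ = 7.
Subsquare (5′×2.5′, letters a–x): lon ⌊0.3495/0.0833333⌋ = 4 → e; lat ⌊0.9789/0.0416667⌋ = 23 → x.

FR87ex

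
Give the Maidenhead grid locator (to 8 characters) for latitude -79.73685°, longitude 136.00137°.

PB80ag03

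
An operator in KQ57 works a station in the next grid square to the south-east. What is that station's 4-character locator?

Longitude square 5; +1 → 6.
Latitude square 7; −1 → 6.

KQ66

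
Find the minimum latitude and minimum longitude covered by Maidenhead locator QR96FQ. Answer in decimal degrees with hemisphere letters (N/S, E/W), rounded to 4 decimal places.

86.6667° N, 158.4167° E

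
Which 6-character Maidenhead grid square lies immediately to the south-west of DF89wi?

Longitude subsquare w = 22; −1 → 21 = v.
Latitude subsquare i = 8; −1 → 7 = h.

DF89vh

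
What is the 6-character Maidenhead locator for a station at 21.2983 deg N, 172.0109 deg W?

AL31xh

Offset from 180°W / 90°S: lon 7.9891°, lat 111.2983°.
Field: lon ⌊7.9891/20⌋ = 0 → A; lat ⌊111.2983/10⌋ = 11 → L.
Square: lon ⌊7.9891/2⌋ = 3; lat ⌊1.2983/1⌋ = 1.
Subsquare: lon ⌊1.9891/0.0833333⌋ = 23 → x; lat ⌊0.2983/0.0416667⌋ = 7 → h.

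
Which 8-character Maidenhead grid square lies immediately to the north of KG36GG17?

KG36gg18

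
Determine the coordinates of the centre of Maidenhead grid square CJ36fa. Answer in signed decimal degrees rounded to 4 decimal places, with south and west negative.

6.0208, -133.5417

Field C=2, J=9: +2·20° lon, +9·10° lat → SW at lon -140°, lat 0°.
Square 3, 6: +3·2° lon, +6·1° lat → SW at lon -134°, lat 6°.
Subsquare f=5, a=0: +5·0.0833333° lon, +0·0.0416667° lat → SW at lon -133.583°, lat 6°.
Cell spans 0.0833333° lon × 0.0416667° lat. Centre is SW corner plus half of each.
latitude 6.0208, longitude -133.5417.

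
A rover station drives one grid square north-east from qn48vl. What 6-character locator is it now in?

QN48wm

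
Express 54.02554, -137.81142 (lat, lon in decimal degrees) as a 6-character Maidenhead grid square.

Offset from 180°W / 90°S: lon 42.1886°, lat 144.0255°.
Field: lon ⌊42.1886/20⌋ = 2 → C; lat ⌊144.0255/10⌋ = 14 → O.
Square: lon ⌊2.1886/2⌋ = 1; lat ⌊4.0255/1⌋ = 4.
Subsquare: lon ⌊0.1886/0.0833333⌋ = 2 → c; lat ⌊0.0255/0.0416667⌋ = 0 → a.

CO14ca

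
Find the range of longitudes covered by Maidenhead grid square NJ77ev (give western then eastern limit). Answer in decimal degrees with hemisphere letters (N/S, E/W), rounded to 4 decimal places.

94.3333° E, 94.4167° E

Field N=13, J=9: +13·20° lon, +9·10° lat → SW at lon 80°, lat 0°.
Square 7, 7: +7·2° lon, +7·1° lat → SW at lon 94°, lat 7°.
Subsquare e=4, v=21: +4·0.0833333° lon, +21·0.0416667° lat → SW at lon 94.3333°, lat 7.875°.
Cell spans 0.0833333° lon × 0.0416667° lat.
west 94.3333° E, east 94.4167° E.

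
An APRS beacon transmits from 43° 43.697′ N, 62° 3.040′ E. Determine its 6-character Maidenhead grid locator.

MN13ar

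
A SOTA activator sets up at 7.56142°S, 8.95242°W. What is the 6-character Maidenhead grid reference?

II52mk

Offset from 180°W / 90°S: lon 171.0476°, lat 82.4386°.
Field: 171.0476/20 → 8 → I, 82.4386/10 → 8 → I; chars II.
Square: 11.0476/2 → 5, 2.4386/1 → 2; chars 52.
Subsquare: 1.0476/0.0833333 → 12 → m, 0.4386/0.0416667 → 10 → k; chars mk.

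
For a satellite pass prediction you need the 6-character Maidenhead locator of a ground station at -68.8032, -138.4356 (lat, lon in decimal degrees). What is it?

CC01se

Offset from 180°W / 90°S: lon 41.5644°, lat 21.1968°.
Field: lon ⌊41.5644/20⌋ = 2 → C; lat ⌊21.1968/10⌋ = 2 → C.
Square: lon ⌊1.5644/2⌋ = 0; lat ⌊1.1968/1⌋ = 1.
Subsquare: lon ⌊1.5644/0.0833333⌋ = 18 → s; lat ⌊0.1968/0.0416667⌋ = 4 → e.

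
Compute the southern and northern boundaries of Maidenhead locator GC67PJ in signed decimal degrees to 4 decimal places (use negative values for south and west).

Field G=6, C=2: +6·20° lon, +2·10° lat → SW at lon -60°, lat -70°.
Square 6, 7: +6·2° lon, +7·1° lat → SW at lon -48°, lat -63°.
Subsquare p=15, j=9: +15·0.0833333° lon, +9·0.0416667° lat → SW at lon -46.75°, lat -62.625°.
Cell spans 0.0833333° lon × 0.0416667° lat.
south -62.6250, north -62.5833.

-62.6250, -62.5833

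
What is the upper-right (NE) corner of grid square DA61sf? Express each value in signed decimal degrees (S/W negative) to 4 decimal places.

Field D=3, A=0: +3·20° lon, +0·10° lat → SW at lon -120°, lat -90°.
Square 6, 1: +6·2° lon, +1·1° lat → SW at lon -108°, lat -89°.
Subsquare s=18, f=5: +18·0.0833333° lon, +5·0.0416667° lat → SW at lon -106.5°, lat -88.7917°.
Cell spans 0.0833333° lon × 0.0416667° lat. NE corner is SW corner plus one full cell.
latitude -88.7500, longitude -106.4167.

-88.7500, -106.4167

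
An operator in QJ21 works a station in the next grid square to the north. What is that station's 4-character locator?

Latitude square 1; +1 → 2.
The longitude characters are unchanged.

QJ22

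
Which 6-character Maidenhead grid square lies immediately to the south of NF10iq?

NF10ip

Latitude subsquare q = 16; −1 → 15 = p.
The longitude characters are unchanged.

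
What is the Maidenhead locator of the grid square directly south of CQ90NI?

CQ90nh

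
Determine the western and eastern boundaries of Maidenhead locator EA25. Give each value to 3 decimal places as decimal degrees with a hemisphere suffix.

Field E=4, A=0: +4·20° lon, +0·10° lat → SW at lon -100°, lat -90°.
Square 2, 5: +2·2° lon, +5·1° lat → SW at lon -96°, lat -85°.
Cell spans 2° lon × 1° lat.
west 96.000° W, east 94.000° W.

96.000° W, 94.000° W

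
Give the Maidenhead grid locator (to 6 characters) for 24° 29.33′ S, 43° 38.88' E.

LG15tm

Shift to the Maidenhead origin (180°W, 90°S): lon 223.6480, lat 65.5112.
Field (20°×10°, letters A–R): 223.6480/20 → 11 → L, 65.5112/10 → 6 → G; chars LG.
Square (2°×1°, digits 0–9): 3.6480/2 → 1, 5.5112/1 → 5; chars 15.
Subsquare (5′×2.5′, letters a–x): 1.6480/0.0833333 → 19 → t, 0.5112/0.0416667 → 12 → m; chars tm.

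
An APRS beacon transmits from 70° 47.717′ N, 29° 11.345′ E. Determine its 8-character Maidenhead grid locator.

KQ40ot20

Shift to the Maidenhead origin (180°W, 90°S): lon 209.18908, lat 160.79528.
Field: 209.18908/20 → 10 → K, 160.79528/10 → 16 → Q; chars KQ.
Square: 9.18908/2 → 4, 0.79528/1 → 0; chars 40.
Subsquare: 1.18908/0.0833333 → 14 → o, 0.79528/0.0416667 → 19 → t; chars ot.
Extended square: 0.02242/0.00833333 → 2, 0.00362/0.00416667 → 0; chars 20.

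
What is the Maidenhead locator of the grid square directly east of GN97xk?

Longitude subsquare x = 23; +1 → 24, wraps to 0 = a, carry into square.
Longitude square 9; +1 → 10, wraps to 0, carry into field.
Longitude field G = 6; +1 → 7 = H.
The latitude characters are unchanged.

HN07ak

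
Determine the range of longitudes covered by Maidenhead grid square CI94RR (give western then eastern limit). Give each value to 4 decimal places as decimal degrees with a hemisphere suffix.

120.5833° W, 120.5000° W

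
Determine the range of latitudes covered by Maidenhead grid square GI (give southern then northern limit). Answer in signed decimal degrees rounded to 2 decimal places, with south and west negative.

Field G=6, I=8: +6·20° lon, +8·10° lat → SW at lon -60°, lat -10°.
Cell spans 20° lon × 10° lat.
south -10.00, north 0.00.

-10.00, 0.00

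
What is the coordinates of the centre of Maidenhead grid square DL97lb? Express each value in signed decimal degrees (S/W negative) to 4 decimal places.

27.0625, -101.0417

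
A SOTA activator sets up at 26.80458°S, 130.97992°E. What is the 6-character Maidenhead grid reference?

PG53le

Shift to the Maidenhead origin (180°W, 90°S): lon 310.9799, lat 63.1954.
Field: 310.9799/20 → 15 → P, 63.1954/10 → 6 → G; chars PG.
Square: 10.9799/2 → 5, 3.1954/1 → 3; chars 53.
Subsquare: 0.9799/0.0833333 → 11 → l, 0.1954/0.0416667 → 4 → e; chars le.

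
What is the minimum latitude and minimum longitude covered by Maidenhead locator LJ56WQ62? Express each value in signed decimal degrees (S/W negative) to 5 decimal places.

6.67500, 51.88333

Field L=11, J=9: +11·20° lon, +9·10° lat → SW at lon 40°, lat 0°.
Square 5, 6: +5·2° lon, +6·1° lat → SW at lon 50°, lat 6°.
Subsquare w=22, q=16: +22·0.0833333° lon, +16·0.0416667° lat → SW at lon 51.8333°, lat 6.66667°.
Extended square 6, 2: +6·0.00833333° lon, +2·0.00416667° lat → SW at lon 51.8833°, lat 6.675°.
latitude 6.67500, longitude 51.88333.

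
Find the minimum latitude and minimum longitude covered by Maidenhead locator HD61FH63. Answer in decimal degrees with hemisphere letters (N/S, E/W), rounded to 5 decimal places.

Field H=7, D=3: +7·20° lon, +3·10° lat → SW at lon -40°, lat -60°.
Square 6, 1: +6·2° lon, +1·1° lat → SW at lon -28°, lat -59°.
Subsquare f=5, h=7: +5·0.0833333° lon, +7·0.0416667° lat → SW at lon -27.5833°, lat -58.7083°.
Extended square 6, 3: +6·0.00833333° lon, +3·0.00416667° lat → SW at lon -27.5333°, lat -58.6958°.
latitude 58.69583° S, longitude 27.53333° W.

58.69583° S, 27.53333° W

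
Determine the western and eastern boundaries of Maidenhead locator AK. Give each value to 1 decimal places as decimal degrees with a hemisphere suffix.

180.0° W, 160.0° W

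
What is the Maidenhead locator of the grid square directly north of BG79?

Latitude square 9; +1 → 10, wraps to 0, carry into field.
Latitude field G = 6; +1 → 7 = H.
The longitude characters are unchanged.

BH70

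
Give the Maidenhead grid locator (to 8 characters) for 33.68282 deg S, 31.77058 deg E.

KF56vh26

Shift to the Maidenhead origin (180°W, 90°S): lon 211.77058, lat 56.31718.
Field: lon ⌊211.77058/20⌋ = 10 → K; lat ⌊56.31718/10⌋ = 5 → F.
Square: lon ⌊11.77058/2⌋ = 5; lat ⌊6.31718/1⌋ = 6.
Subsquare: lon ⌊1.77058/0.0833333⌋ = 21 → v; lat ⌊0.31718/0.0416667⌋ = 7 → h.
Extended square: lon ⌊0.02058/0.00833333⌋ = 2; lat ⌊0.02551/0.00416667⌋ = 6.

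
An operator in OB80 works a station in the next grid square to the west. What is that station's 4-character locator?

OB70

Longitude square 8; −1 → 7.
The latitude characters are unchanged.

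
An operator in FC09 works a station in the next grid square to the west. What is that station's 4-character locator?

EC99

Longitude square 0; −1 → -1, wraps to 9, carry into field.
Longitude field F = 5; −1 → 4 = E.
The latitude characters are unchanged.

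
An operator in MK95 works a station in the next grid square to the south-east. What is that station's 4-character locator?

NK04

Longitude square 9; +1 → 10, wraps to 0, carry into field.
Longitude field M = 12; +1 → 13 = N.
Latitude square 5; −1 → 4.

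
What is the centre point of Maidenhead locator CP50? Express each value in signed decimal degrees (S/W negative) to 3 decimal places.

Field C=2, P=15: +2·20° lon, +15·10° lat → SW at lon -140°, lat 60°.
Square 5, 0: +5·2° lon, +0·1° lat → SW at lon -130°, lat 60°.
Cell spans 2° lon × 1° lat. Centre is SW corner plus half of each.
latitude 60.500, longitude -129.000.

60.500, -129.000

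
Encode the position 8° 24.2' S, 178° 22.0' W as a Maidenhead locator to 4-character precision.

AI01

Offset from 180°W / 90°S: lon 1.63°, lat 81.60°.
Field: 1.63/20 → 0 → A, 81.60/10 → 8 → I; chars AI.
Square: 1.63/2 → 0, 1.60/1 → 1; chars 01.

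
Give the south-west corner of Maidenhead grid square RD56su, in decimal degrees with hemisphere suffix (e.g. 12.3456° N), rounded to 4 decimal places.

Field R=17, D=3: +17·20° lon, +3·10° lat → SW at lon 160°, lat -60°.
Square 5, 6: +5·2° lon, +6·1° lat → SW at lon 170°, lat -54°.
Subsquare s=18, u=20: +18·0.0833333° lon, +20·0.0416667° lat → SW at lon 171.5°, lat -53.1667°.
latitude 53.1667° S, longitude 171.5000° E.

53.1667° S, 171.5000° E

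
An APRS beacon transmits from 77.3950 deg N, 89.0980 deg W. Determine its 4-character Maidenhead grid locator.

EQ57

Add 180° to longitude and 90° to latitude: 90.90, 167.39.
Field: 90.90/20 → 4 → E, 167.39/10 → 16 → Q; chars EQ.
Square: 10.90/2 → 5, 7.39/1 → 7; chars 57.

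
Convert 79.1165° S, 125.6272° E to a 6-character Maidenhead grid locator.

Shift to the Maidenhead origin (180°W, 90°S): lon 305.6272, lat 10.8835.
Field: 305.6272/20 → 15 → P, 10.8835/10 → 1 → B; chars PB.
Square: 5.6272/2 → 2, 0.8835/1 → 0; chars 20.
Subsquare: 1.6272/0.0833333 → 19 → t, 0.8835/0.0416667 → 21 → v; chars tv.

PB20tv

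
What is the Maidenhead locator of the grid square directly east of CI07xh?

Longitude subsquare x = 23; +1 → 24, wraps to 0 = a, carry into square.
Longitude square 0; +1 → 1.
The latitude characters are unchanged.

CI17ah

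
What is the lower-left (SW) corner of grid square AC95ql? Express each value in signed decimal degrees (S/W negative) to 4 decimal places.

-64.5417, -160.6667

Field A=0, C=2: +0·20° lon, +2·10° lat → SW at lon -180°, lat -70°.
Square 9, 5: +9·2° lon, +5·1° lat → SW at lon -162°, lat -65°.
Subsquare q=16, l=11: +16·0.0833333° lon, +11·0.0416667° lat → SW at lon -160.667°, lat -64.5417°.
latitude -64.5417, longitude -160.6667.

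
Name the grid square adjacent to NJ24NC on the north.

NJ24nd

Latitude subsquare c = 2; +1 → 3 = d.
The longitude characters are unchanged.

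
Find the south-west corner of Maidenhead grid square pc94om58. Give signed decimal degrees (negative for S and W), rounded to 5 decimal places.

Field P=15, C=2: +15·20° lon, +2·10° lat → SW at lon 120°, lat -70°.
Square 9, 4: +9·2° lon, +4·1° lat → SW at lon 138°, lat -66°.
Subsquare o=14, m=12: +14·0.0833333° lon, +12·0.0416667° lat → SW at lon 139.167°, lat -65.5°.
Extended square 5, 8: +5·0.00833333° lon, +8·0.00416667° lat → SW at lon 139.208°, lat -65.4667°.
latitude -65.46667, longitude 139.20833.

-65.46667, 139.20833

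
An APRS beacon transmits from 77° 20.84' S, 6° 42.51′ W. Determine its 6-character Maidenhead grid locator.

Add 180° to longitude and 90° to latitude: 173.2915, 12.6527.
Field (20°×10°, letters A–R): lon ⌊173.2915/20⌋ = 8 → I; lat ⌊12.6527/10⌋ = 1 → B.
Square (2°×1°, digits 0–9): lon ⌊13.2915/2⌋ = 6; lat ⌊2.6527/1⌋ = 2.
Subsquare (5′×2.5′, letters a–x): lon ⌊1.2915/0.0833333⌋ = 15 → p; lat ⌊0.6527/0.0416667⌋ = 15 → p.

IB62pp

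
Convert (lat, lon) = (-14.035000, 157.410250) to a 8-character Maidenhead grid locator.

Add 180° to longitude and 90° to latitude: 337.41025, 75.96500.
Field: lon ⌊337.41025/20⌋ = 16 → Q; lat ⌊75.96500/10⌋ = 7 → H.
Square: lon ⌊17.41025/2⌋ = 8; lat ⌊5.96500/1⌋ = 5.
Subsquare: lon ⌊1.41025/0.0833333⌋ = 16 → q; lat ⌊0.96500/0.0416667⌋ = 23 → x.
Extended square: lon ⌊0.07692/0.00833333⌋ = 9; lat ⌊0.00667/0.00416667⌋ = 1.

QH85qx91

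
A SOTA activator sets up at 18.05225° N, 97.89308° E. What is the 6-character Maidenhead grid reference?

NK88wb

Add 180° to longitude and 90° to latitude: 277.8931, 108.0523.
Field: lon ⌊277.8931/20⌋ = 13 → N; lat ⌊108.0523/10⌋ = 10 → K.
Square: lon ⌊17.8931/2⌋ = 8; lat ⌊8.0523/1⌋ = 8.
Subsquare: lon ⌊1.8931/0.0833333⌋ = 22 → w; lat ⌊0.0523/0.0416667⌋ = 1 → b.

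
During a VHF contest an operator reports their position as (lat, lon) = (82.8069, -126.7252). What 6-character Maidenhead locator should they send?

CR62pt

Offset from 180°W / 90°S: lon 53.2748°, lat 172.8069°.
Field: 53.2748/20 → 2 → C, 172.8069/10 → 17 → R; chars CR.
Square: 13.2748/2 → 6, 2.8069/1 → 2; chars 62.
Subsquare: 1.2748/0.0833333 → 15 → p, 0.8069/0.0416667 → 19 → t; chars pt.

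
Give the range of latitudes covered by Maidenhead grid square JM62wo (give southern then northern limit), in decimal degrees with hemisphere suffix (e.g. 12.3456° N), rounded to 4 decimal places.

32.5833° N, 32.6250° N

Field J=9, M=12: +9·20° lon, +12·10° lat → SW at lon 0°, lat 30°.
Square 6, 2: +6·2° lon, +2·1° lat → SW at lon 12°, lat 32°.
Subsquare w=22, o=14: +22·0.0833333° lon, +14·0.0416667° lat → SW at lon 13.8333°, lat 32.5833°.
Cell spans 0.0833333° lon × 0.0416667° lat.
south 32.5833° N, north 32.6250° N.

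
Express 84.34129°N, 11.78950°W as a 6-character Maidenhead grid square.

Offset from 180°W / 90°S: lon 168.2105°, lat 174.3413°.
Field (20°×10°, letters A–R): 168.2105/20 → 8 → I, 174.3413/10 → 17 → R; chars IR.
Square (2°×1°, digits 0–9): 8.2105/2 → 4, 4.3413/1 → 4; chars 44.
Subsquare (5′×2.5′, letters a–x): 0.2105/0.0833333 → 2 → c, 0.3413/0.0416667 → 8 → i; chars ci.

IR44ci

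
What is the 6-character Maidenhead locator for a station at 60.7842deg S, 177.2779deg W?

AC19if

Offset from 180°W / 90°S: lon 2.7221°, lat 29.2158°.
Field (20°×10°, letters A–R): 2.7221/20 → 0 → A, 29.2158/10 → 2 → C; chars AC.
Square (2°×1°, digits 0–9): 2.7221/2 → 1, 9.2158/1 → 9; chars 19.
Subsquare (5′×2.5′, letters a–x): 0.7221/0.0833333 → 8 → i, 0.2158/0.0416667 → 5 → f; chars if.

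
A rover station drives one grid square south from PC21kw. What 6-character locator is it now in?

Latitude subsquare w = 22; −1 → 21 = v.
The longitude characters are unchanged.

PC21kv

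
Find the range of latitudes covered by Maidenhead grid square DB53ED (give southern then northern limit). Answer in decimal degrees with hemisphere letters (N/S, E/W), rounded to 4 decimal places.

Field D=3, B=1: +3·20° lon, +1·10° lat → SW at lon -120°, lat -80°.
Square 5, 3: +5·2° lon, +3·1° lat → SW at lon -110°, lat -77°.
Subsquare e=4, d=3: +4·0.0833333° lon, +3·0.0416667° lat → SW at lon -109.667°, lat -76.875°.
Cell spans 0.0833333° lon × 0.0416667° lat.
south 76.8750° S, north 76.8333° S.

76.8750° S, 76.8333° S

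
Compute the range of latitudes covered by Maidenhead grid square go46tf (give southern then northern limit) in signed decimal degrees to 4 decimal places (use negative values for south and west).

56.2083, 56.2500

Field G=6, O=14: +6·20° lon, +14·10° lat → SW at lon -60°, lat 50°.
Square 4, 6: +4·2° lon, +6·1° lat → SW at lon -52°, lat 56°.
Subsquare t=19, f=5: +19·0.0833333° lon, +5·0.0416667° lat → SW at lon -50.4167°, lat 56.2083°.
Cell spans 0.0833333° lon × 0.0416667° lat.
south 56.2083, north 56.2500.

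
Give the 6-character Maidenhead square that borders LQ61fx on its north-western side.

Longitude subsquare f = 5; −1 → 4 = e.
Latitude subsquare x = 23; +1 → 24, wraps to 0 = a, carry into square.
Latitude square 1; +1 → 2.

LQ62ea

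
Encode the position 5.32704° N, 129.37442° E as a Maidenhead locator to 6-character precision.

PJ45qh

Add 180° to longitude and 90° to latitude: 309.3744, 95.3270.
Field (20°×10°, letters A–R): lon ⌊309.3744/20⌋ = 15 → P; lat ⌊95.3270/10⌋ = 9 → J.
Square (2°×1°, digits 0–9): lon ⌊9.3744/2⌋ = 4; lat ⌊5.3270/1⌋ = 5.
Subsquare (5′×2.5′, letters a–x): lon ⌊1.3744/0.0833333⌋ = 16 → q; lat ⌊0.3270/0.0416667⌋ = 7 → h.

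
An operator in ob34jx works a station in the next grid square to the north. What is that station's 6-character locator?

OB35ja

Latitude subsquare x = 23; +1 → 24, wraps to 0 = a, carry into square.
Latitude square 4; +1 → 5.
The longitude characters are unchanged.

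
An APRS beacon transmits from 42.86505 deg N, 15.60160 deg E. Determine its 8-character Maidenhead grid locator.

JN72tu27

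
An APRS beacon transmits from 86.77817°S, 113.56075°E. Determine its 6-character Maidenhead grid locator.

OA63sf

Offset from 180°W / 90°S: lon 293.5607°, lat 3.2218°.
Field: lon ⌊293.5607/20⌋ = 14 → O; lat ⌊3.2218/10⌋ = 0 → A.
Square: lon ⌊13.5607/2⌋ = 6; lat ⌊3.2218/1⌋ = 3.
Subsquare: lon ⌊1.5607/0.0833333⌋ = 18 → s; lat ⌊0.2218/0.0416667⌋ = 5 → f.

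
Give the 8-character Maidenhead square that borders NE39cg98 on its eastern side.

NE39dg08

Longitude extended square 9; +1 → 10, wraps to 0, carry into subsquare.
Longitude subsquare c = 2; +1 → 3 = d.
The latitude characters are unchanged.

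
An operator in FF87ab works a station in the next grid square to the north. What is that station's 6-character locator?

FF87ac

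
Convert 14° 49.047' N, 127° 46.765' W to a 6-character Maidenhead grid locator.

CK64ct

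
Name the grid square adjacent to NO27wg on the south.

NO27wf

Latitude subsquare g = 6; −1 → 5 = f.
The longitude characters are unchanged.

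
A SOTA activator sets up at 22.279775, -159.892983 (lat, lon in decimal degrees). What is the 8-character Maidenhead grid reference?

BL02bg27

Add 180° to longitude and 90° to latitude: 20.10702, 112.27978.
Field: lon ⌊20.10702/20⌋ = 1 → B; lat ⌊112.27978/10⌋ = 11 → L.
Square: lon ⌊0.10702/2⌋ = 0; lat ⌊2.27978/1⌋ = 2.
Subsquare: lon ⌊0.10702/0.0833333⌋ = 1 → b; lat ⌊0.27978/0.0416667⌋ = 6 → g.
Extended square: lon ⌊0.02368/0.00833333⌋ = 2; lat ⌊0.02978/0.00416667⌋ = 7.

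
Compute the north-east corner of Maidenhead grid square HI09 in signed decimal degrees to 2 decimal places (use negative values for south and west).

Field H=7, I=8: +7·20° lon, +8·10° lat → SW at lon -40°, lat -10°.
Square 0, 9: +0·2° lon, +9·1° lat → SW at lon -40°, lat -1°.
Cell spans 2° lon × 1° lat. NE corner is SW corner plus one full cell.
latitude 0.00, longitude -38.00.

0.00, -38.00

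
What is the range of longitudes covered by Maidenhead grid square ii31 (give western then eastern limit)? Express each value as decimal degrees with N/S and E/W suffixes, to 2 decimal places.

14.00° W, 12.00° W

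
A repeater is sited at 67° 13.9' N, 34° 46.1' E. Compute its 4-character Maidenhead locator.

KP77

Shift to the Maidenhead origin (180°W, 90°S): lon 214.77, lat 157.23.
Field: 214.77/20 → 10 → K, 157.23/10 → 15 → P; chars KP.
Square: 14.77/2 → 7, 7.23/1 → 7; chars 77.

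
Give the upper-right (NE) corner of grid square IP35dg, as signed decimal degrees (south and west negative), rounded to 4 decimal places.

65.2917, -13.6667

Field I=8, P=15: +8·20° lon, +15·10° lat → SW at lon -20°, lat 60°.
Square 3, 5: +3·2° lon, +5·1° lat → SW at lon -14°, lat 65°.
Subsquare d=3, g=6: +3·0.0833333° lon, +6·0.0416667° lat → SW at lon -13.75°, lat 65.25°.
Cell spans 0.0833333° lon × 0.0416667° lat. NE corner is SW corner plus one full cell.
latitude 65.2917, longitude -13.6667.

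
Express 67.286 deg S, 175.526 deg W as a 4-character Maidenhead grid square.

AC22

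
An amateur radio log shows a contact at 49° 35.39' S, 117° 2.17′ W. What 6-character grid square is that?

DE10lj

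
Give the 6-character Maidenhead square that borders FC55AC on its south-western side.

FC45xb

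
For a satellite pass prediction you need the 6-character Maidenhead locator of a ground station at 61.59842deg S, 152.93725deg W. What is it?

BC38mj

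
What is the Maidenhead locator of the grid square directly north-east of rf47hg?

Longitude subsquare h = 7; +1 → 8 = i.
Latitude subsquare g = 6; +1 → 7 = h.

RF47ih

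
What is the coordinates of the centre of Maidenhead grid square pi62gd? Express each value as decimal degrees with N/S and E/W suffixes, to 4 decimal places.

Field P=15, I=8: +15·20° lon, +8·10° lat → SW at lon 120°, lat -10°.
Square 6, 2: +6·2° lon, +2·1° lat → SW at lon 132°, lat -8°.
Subsquare g=6, d=3: +6·0.0833333° lon, +3·0.0416667° lat → SW at lon 132.5°, lat -7.875°.
Cell spans 0.0833333° lon × 0.0416667° lat. Centre is SW corner plus half of each.
latitude 7.8542° S, longitude 132.5417° E.

7.8542° S, 132.5417° E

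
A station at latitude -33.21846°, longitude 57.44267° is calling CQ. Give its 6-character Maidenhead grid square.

LF86rs

Shift to the Maidenhead origin (180°W, 90°S): lon 237.4427, lat 56.7815.
Field: lon ⌊237.4427/20⌋ = 11 → L; lat ⌊56.7815/10⌋ = 5 → F.
Square: lon ⌊17.4427/2⌋ = 8; lat ⌊6.7815/1⌋ = 6.
Subsquare: lon ⌊1.4427/0.0833333⌋ = 17 → r; lat ⌊0.7815/0.0416667⌋ = 18 → s.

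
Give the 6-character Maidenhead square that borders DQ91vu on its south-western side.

Longitude subsquare v = 21; −1 → 20 = u.
Latitude subsquare u = 20; −1 → 19 = t.

DQ91ut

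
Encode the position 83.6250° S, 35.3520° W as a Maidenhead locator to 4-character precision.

Add 180° to longitude and 90° to latitude: 144.65, 6.38.
Field: lon ⌊144.65/20⌋ = 7 → H; lat ⌊6.38/10⌋ = 0 → A.
Square: lon ⌊4.65/2⌋ = 2; lat ⌊6.38/1⌋ = 6.

HA26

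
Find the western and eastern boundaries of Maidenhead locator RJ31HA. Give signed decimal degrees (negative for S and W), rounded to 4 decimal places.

Field R=17, J=9: +17·20° lon, +9·10° lat → SW at lon 160°, lat 0°.
Square 3, 1: +3·2° lon, +1·1° lat → SW at lon 166°, lat 1°.
Subsquare h=7, a=0: +7·0.0833333° lon, +0·0.0416667° lat → SW at lon 166.583°, lat 1°.
Cell spans 0.0833333° lon × 0.0416667° lat.
west 166.5833, east 166.6667.

166.5833, 166.6667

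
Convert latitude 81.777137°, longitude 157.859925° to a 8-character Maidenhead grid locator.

Offset from 180°W / 90°S: lon 337.85992°, lat 171.77714°.
Field (20°×10°, letters A–R): lon ⌊337.85992/20⌋ = 16 → Q; lat ⌊171.77714/10⌋ = 17 → R.
Square (2°×1°, digits 0–9): lon ⌊17.85992/2⌋ = 8; lat ⌊1.77714/1⌋ = 1.
Subsquare (5′×2.5′, letters a–x): lon ⌊1.85992/0.0833333⌋ = 22 → w; lat ⌊0.77714/0.0416667⌋ = 18 → s.
Extended square (30″×15″, digits 0–9): lon ⌊0.02659/0.00833333⌋ = 3; lat ⌊0.02714/0.00416667⌋ = 6.

QR81ws36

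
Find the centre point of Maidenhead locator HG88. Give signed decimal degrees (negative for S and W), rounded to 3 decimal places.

Field H=7, G=6: +7·20° lon, +6·10° lat → SW at lon -40°, lat -30°.
Square 8, 8: +8·2° lon, +8·1° lat → SW at lon -24°, lat -22°.
Cell spans 2° lon × 1° lat. Centre is SW corner plus half of each.
latitude -21.500, longitude -23.000.

-21.500, -23.000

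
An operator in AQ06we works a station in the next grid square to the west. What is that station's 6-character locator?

AQ06ve

Longitude subsquare w = 22; −1 → 21 = v.
The latitude characters are unchanged.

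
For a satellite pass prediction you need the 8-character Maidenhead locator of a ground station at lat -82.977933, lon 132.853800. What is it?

Add 180° to longitude and 90° to latitude: 312.85380, 7.02207.
Field: 312.85380/20 → 15 → P, 7.02207/10 → 0 → A; chars PA.
Square: 12.85380/2 → 6, 7.02207/1 → 7; chars 67.
Subsquare: 0.85380/0.0833333 → 10 → k, 0.02207/0.0416667 → 0 → a; chars ka.
Extended square: 0.02047/0.00833333 → 2, 0.02207/0.00416667 → 5; chars 25.

PA67ka25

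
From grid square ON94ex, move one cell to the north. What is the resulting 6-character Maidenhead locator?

Latitude subsquare x = 23; +1 → 24, wraps to 0 = a, carry into square.
Latitude square 4; +1 → 5.
The longitude characters are unchanged.

ON95ea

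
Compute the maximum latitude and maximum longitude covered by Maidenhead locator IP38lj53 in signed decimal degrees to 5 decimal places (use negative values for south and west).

68.39167, -13.03333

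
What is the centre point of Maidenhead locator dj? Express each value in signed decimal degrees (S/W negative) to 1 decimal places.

Field D=3, J=9: +3·20° lon, +9·10° lat → SW at lon -120°, lat 0°.
Cell spans 20° lon × 10° lat. Centre is SW corner plus half of each.
latitude 5.0, longitude -110.0.

5.0, -110.0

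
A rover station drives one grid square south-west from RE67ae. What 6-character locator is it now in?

Longitude subsquare a = 0; −1 → -1, wraps to 23 = x, carry into square.
Longitude square 6; −1 → 5.
Latitude subsquare e = 4; −1 → 3 = d.

RE57xd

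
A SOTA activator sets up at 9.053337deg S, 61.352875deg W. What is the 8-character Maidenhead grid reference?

FI90hw77

Offset from 180°W / 90°S: lon 118.64713°, lat 80.94666°.
Field: 118.64713/20 → 5 → F, 80.94666/10 → 8 → I; chars FI.
Square: 18.64713/2 → 9, 0.94666/1 → 0; chars 90.
Subsquare: 0.64713/0.0833333 → 7 → h, 0.94666/0.0416667 → 22 → w; chars hw.
Extended square: 0.06379/0.00833333 → 7, 0.03000/0.00416667 → 7; chars 77.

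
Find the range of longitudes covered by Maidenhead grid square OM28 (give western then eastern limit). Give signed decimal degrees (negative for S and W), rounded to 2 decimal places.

Field O=14, M=12: +14·20° lon, +12·10° lat → SW at lon 100°, lat 30°.
Square 2, 8: +2·2° lon, +8·1° lat → SW at lon 104°, lat 38°.
Cell spans 2° lon × 1° lat.
west 104.00, east 106.00.

104.00, 106.00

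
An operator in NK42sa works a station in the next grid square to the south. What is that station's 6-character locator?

Latitude subsquare a = 0; −1 → -1, wraps to 23 = x, carry into square.
Latitude square 2; −1 → 1.
The longitude characters are unchanged.

NK41sx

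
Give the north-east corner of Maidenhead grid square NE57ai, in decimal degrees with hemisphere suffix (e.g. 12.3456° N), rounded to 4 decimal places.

42.6250° S, 90.0833° E

Field N=13, E=4: +13·20° lon, +4·10° lat → SW at lon 80°, lat -50°.
Square 5, 7: +5·2° lon, +7·1° lat → SW at lon 90°, lat -43°.
Subsquare a=0, i=8: +0·0.0833333° lon, +8·0.0416667° lat → SW at lon 90°, lat -42.6667°.
Cell spans 0.0833333° lon × 0.0416667° lat. NE corner is SW corner plus one full cell.
latitude 42.6250° S, longitude 90.0833° E.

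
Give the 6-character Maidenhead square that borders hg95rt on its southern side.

HG95rs

Latitude subsquare t = 19; −1 → 18 = s.
The longitude characters are unchanged.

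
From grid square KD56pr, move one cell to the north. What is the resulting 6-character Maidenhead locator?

Latitude subsquare r = 17; +1 → 18 = s.
The longitude characters are unchanged.

KD56ps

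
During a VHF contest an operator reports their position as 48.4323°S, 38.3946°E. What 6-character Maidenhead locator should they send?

Shift to the Maidenhead origin (180°W, 90°S): lon 218.3946, lat 41.5677.
Field: lon ⌊218.3946/20⌋ = 10 → K; lat ⌊41.5677/10⌋ = 4 → E.
Square: lon ⌊18.3946/2⌋ = 9; lat ⌊1.5677/1⌋ = 1.
Subsquare: lon ⌊0.3946/0.0833333⌋ = 4 → e; lat ⌊0.5677/0.0416667⌋ = 13 → n.

KE91en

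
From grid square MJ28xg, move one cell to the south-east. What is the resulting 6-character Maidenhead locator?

MJ38af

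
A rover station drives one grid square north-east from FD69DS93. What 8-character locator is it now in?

Longitude extended square 9; +1 → 10, wraps to 0, carry into subsquare.
Longitude subsquare d = 3; +1 → 4 = e.
Latitude extended square 3; +1 → 4.

FD69es04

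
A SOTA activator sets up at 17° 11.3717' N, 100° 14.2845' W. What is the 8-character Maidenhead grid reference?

Offset from 180°W / 90°S: lon 79.76193°, lat 107.18953°.
Field: lon ⌊79.76193/20⌋ = 3 → D; lat ⌊107.18953/10⌋ = 10 → K.
Square: lon ⌊19.76193/2⌋ = 9; lat ⌊7.18953/1⌋ = 7.
Subsquare: lon ⌊1.76193/0.0833333⌋ = 21 → v; lat ⌊0.18953/0.0416667⌋ = 4 → e.
Extended square: lon ⌊0.01193/0.00833333⌋ = 1; lat ⌊0.02286/0.00416667⌋ = 5.

DK97ve15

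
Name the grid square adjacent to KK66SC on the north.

KK66sd

Latitude subsquare c = 2; +1 → 3 = d.
The longitude characters are unchanged.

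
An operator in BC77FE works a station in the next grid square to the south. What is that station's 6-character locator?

Latitude subsquare e = 4; −1 → 3 = d.
The longitude characters are unchanged.

BC77fd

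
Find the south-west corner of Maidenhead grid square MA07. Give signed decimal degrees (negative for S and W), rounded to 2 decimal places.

-83.00, 60.00

Field M=12, A=0: +12·20° lon, +0·10° lat → SW at lon 60°, lat -90°.
Square 0, 7: +0·2° lon, +7·1° lat → SW at lon 60°, lat -83°.
latitude -83.00, longitude 60.00.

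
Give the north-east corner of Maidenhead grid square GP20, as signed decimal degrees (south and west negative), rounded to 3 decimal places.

61.000, -54.000

Field G=6, P=15: +6·20° lon, +15·10° lat → SW at lon -60°, lat 60°.
Square 2, 0: +2·2° lon, +0·1° lat → SW at lon -56°, lat 60°.
Cell spans 2° lon × 1° lat. NE corner is SW corner plus one full cell.
latitude 61.000, longitude -54.000.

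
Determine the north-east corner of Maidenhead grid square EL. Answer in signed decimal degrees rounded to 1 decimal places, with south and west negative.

30.0, -80.0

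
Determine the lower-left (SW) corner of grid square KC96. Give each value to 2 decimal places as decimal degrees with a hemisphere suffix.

Field K=10, C=2: +10·20° lon, +2·10° lat → SW at lon 20°, lat -70°.
Square 9, 6: +9·2° lon, +6·1° lat → SW at lon 38°, lat -64°.
latitude 64.00° S, longitude 38.00° E.

64.00° S, 38.00° E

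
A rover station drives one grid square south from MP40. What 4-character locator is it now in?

MO49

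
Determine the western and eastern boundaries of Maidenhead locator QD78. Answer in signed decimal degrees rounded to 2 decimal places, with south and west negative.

154.00, 156.00

Field Q=16, D=3: +16·20° lon, +3·10° lat → SW at lon 140°, lat -60°.
Square 7, 8: +7·2° lon, +8·1° lat → SW at lon 154°, lat -52°.
Cell spans 2° lon × 1° lat.
west 154.00, east 156.00.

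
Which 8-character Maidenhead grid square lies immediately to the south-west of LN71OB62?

Longitude extended square 6; −1 → 5.
Latitude extended square 2; −1 → 1.

LN71ob51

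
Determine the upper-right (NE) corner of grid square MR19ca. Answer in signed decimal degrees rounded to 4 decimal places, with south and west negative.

89.0417, 62.2500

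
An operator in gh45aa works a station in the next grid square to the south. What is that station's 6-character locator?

GH44ax

Latitude subsquare a = 0; −1 → -1, wraps to 23 = x, carry into square.
Latitude square 5; −1 → 4.
The longitude characters are unchanged.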